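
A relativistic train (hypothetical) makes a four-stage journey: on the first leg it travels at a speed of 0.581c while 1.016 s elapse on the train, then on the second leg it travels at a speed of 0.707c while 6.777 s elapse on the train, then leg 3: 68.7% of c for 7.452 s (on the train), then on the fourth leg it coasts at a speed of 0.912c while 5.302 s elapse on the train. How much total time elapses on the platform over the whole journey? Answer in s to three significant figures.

Leg 1: γ = 1/√(1 − 0.581²) = 1/√0.6624 = 1.229; Δt_1 = 1.229 × 1.016 = 1.248 s.
Leg 2: γ = 1/√(1 − 0.707²) = 1/√0.5002 = 1.414; Δt_2 = 1.414 × 6.777 = 9.583 s.
Leg 3: β = 0.687; γ = 1/√(1 − 0.687²) = 1/√0.5280 = 1.376; Δt_3 = 1.376 × 7.452 = 10.26 s.
Leg 4: γ = 1/√(1 − 0.912²) = 1/√0.1683 = 2.438; Δt_4 = 2.438 × 5.302 = 12.93 s.
Total: 1.248 + 9.583 + 10.26 + 12.93 s.

Δt = 34.0 s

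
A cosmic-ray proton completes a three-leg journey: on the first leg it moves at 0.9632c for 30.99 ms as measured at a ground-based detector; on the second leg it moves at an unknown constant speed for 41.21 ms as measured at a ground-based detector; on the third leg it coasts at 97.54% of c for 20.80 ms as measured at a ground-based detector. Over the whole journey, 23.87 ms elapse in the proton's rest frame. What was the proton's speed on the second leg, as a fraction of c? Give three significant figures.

Leg 1: γ = 1/√(1 − 0.9632²) = 1/√0.07225 = 3.720; τ_1 = 30.99/3.720 = 8.330 ms.
Leg 2: speed unknown; τ_2 = 41.21/γ_2.
Leg 3: β = 0.9754; γ = 1/√(1 − 0.9754²) = 1/√0.04859 = 4.536; τ_3 = 20.80/4.536 = 4.585 ms.
Total proper time: 8.330 + τ_2 + 4.585 = 23.87, so τ_2 = 23.87 − 12.91 = 10.96 ms.
γ_2 = 41.21/10.96 = 3.762; β = √(1 − 1/γ²) = √0.9293.

β = 0.964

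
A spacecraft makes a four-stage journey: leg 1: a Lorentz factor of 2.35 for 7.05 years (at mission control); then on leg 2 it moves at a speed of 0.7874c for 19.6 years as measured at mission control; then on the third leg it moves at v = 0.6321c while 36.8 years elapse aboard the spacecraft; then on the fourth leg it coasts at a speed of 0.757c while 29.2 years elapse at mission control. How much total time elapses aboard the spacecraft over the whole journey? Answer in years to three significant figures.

Leg 1: γ = 2.35; τ_1 = 7.05/2.350 = 3.000 years.
Leg 2: γ = 1/√(1 − 0.7874²) = 1/√0.3800 = 1.622; τ_2 = 19.6/1.622 = 12.08 years.
Leg 3: 36.8 years is already measured aboard the spacecraft.
Leg 4: γ = 1/√(1 − 0.757²) = 1/√0.4270 = 1.530; τ_4 = 29.2/1.530 = 19.08 years.
Total: 3.000 + 12.08 + 36.80 + 19.08 years.

τ = 71.0 years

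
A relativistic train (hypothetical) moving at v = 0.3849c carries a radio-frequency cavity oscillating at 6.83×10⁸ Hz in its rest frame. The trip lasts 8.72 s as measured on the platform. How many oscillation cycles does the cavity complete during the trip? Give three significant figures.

N = 5.50×10⁹

γ = 1/√(1 − 0.3849²) = 1/√0.8519 = 1.083
The oscillator's own cycle count is N = f × τ where τ is the proper time on the train. τ = Δt/γ = 8.72/1.083 = 8.048 s = 8.048×10⁰ s.
N = 6.83×10⁸ × 8.048×10⁰ = 5.497×10⁹.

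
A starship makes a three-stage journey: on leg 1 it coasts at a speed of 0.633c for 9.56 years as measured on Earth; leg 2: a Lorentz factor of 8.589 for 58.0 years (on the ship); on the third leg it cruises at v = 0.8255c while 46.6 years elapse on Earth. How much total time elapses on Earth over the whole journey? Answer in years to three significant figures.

Δt = 554 years

Leg 1: 9.56 years is already measured on Earth.
Leg 2: γ = 8.589; Δt_2 = 8.589 × 58.0 = 498.2 years.
Leg 3: 46.6 years is already measured on Earth.
Total: 9.560 + 498.2 + 46.60 years.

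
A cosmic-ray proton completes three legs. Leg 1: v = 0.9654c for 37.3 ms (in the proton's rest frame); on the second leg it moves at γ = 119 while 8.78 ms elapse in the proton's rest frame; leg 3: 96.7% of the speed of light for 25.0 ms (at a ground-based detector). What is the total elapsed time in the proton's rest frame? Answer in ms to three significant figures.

τ = 52.4 ms

Leg 1: 37.3 ms is already measured in the proton's rest frame.
Leg 2: 8.78 ms is already measured in the proton's rest frame.
Leg 3: β = 0.967; γ = 1/√(1 − 0.967²) = 1/√0.06491 = 3.925; τ_3 = 25.0/3.925 = 6.369 ms.
Total: 37.30 + 8.780 + 6.369 ms.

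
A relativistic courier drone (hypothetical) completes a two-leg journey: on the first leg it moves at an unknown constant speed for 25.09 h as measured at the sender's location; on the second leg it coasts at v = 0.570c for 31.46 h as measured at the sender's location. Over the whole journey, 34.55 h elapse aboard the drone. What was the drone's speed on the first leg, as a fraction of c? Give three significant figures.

Leg 1: speed unknown; τ_1 = 25.09/γ_1.
Leg 2: γ = 1/√(1 − 0.570²) = 1/√0.6751 = 1.217; τ_2 = 31.46/1.217 = 25.85 h.
Total proper time: τ_1 + 25.85 = 34.55, so τ_1 = 34.55 − 25.85 = 8.701 h.
γ_1 = 25.09/8.701 = 2.884; β = √(1 − 1/γ²) = √0.8797.

β = 0.938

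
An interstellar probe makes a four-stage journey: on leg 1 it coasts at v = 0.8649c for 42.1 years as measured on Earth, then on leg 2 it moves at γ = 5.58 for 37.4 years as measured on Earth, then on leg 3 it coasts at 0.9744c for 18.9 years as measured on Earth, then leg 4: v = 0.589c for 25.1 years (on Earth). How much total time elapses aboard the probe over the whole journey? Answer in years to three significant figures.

Leg 1: γ = 1/√(1 − 0.8649²) = 1/√0.2519 = 1.992; τ_1 = 42.1/1.992 = 21.13 years.
Leg 2: γ = 5.58; τ_2 = 37.4/5.580 = 6.703 years.
Leg 3: γ = 1/√(1 − 0.9744²) = 1/√0.05054 = 4.448; τ_3 = 18.9/4.448 = 4.249 years.
Leg 4: γ = 1/√(1 − 0.589²) = 1/√0.6531 = 1.237; τ_4 = 25.1/1.237 = 20.28 years.
Total: 21.13 + 6.703 + 4.249 + 20.28 years.

τ = 52.4 years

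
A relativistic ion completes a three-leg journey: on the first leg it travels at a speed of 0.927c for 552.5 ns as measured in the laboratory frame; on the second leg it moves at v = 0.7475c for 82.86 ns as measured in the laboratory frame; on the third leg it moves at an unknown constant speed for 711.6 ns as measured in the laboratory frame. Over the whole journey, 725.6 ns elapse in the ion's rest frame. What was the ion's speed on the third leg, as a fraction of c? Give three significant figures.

Leg 1: γ = 1/√(1 − 0.927²) = 1/√0.1407 = 2.666; τ_1 = 552.5/2.666 = 207.2 ns.
Leg 2: γ = 1/√(1 − 0.7475²) = 1/√0.4412 = 1.505; τ_2 = 82.86/1.505 = 55.04 ns.
Leg 3: speed unknown; τ_3 = 711.6/γ_3.
Total proper time: 207.2 + 55.04 + τ_3 = 725.6, so τ_3 = 725.6 − 262.3 = 463.3 ns.
γ_3 = 711.6/463.3 = 1.536; β = √(1 − 1/γ²) = √0.5760.

β = 0.759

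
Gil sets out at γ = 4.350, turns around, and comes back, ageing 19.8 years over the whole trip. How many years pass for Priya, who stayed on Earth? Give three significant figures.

γ = 4.350
Earth-frame duration is the dilated interval: Δt = γτ = 4.350 × 19.8 years.

Δt = 86.1 years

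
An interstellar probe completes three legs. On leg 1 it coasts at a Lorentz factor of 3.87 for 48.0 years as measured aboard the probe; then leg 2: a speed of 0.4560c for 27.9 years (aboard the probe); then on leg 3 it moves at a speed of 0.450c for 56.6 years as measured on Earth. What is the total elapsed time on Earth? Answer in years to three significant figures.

Leg 1: γ = 3.87; Δt_1 = 3.870 × 48.0 = 185.8 years.
Leg 2: γ = 1/√(1 − 0.4560²) = 1/√0.7921 = 1.124; Δt_2 = 1.124 × 27.9 = 31.35 years.
Leg 3: 56.6 years is already measured on Earth.
Total: 185.8 + 31.35 + 56.60 years.

Δt = 274 years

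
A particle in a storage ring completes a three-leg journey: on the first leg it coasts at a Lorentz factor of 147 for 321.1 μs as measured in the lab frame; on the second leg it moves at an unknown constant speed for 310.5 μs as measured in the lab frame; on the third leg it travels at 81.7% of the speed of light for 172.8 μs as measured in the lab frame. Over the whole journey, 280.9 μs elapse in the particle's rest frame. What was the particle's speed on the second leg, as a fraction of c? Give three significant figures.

β = 0.817

Leg 1: γ = 147; τ_1 = 321.1/147.0 = 2.184 μs.
Leg 2: speed unknown; τ_2 = 310.5/γ_2.
Leg 3: β = 0.817; γ = 1/√(1 − 0.817²) = 1/√0.3325 = 1.734; τ_3 = 172.8/1.734 = 99.64 μs.
Total proper time: 2.184 + τ_2 + 99.64 = 280.9, so τ_2 = 280.9 − 101.8 = 179.1 μs.
γ_2 = 310.5/179.1 = 1.734; β = √(1 − 1/γ²) = √0.6674.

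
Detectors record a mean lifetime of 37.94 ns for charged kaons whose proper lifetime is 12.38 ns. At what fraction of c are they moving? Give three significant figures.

β = 0.945

γ = Δt/τ₀ = 37.94/12.38 = 3.065
β = √(1 − 1/γ²) = √(1 − 0.1065) = √0.8935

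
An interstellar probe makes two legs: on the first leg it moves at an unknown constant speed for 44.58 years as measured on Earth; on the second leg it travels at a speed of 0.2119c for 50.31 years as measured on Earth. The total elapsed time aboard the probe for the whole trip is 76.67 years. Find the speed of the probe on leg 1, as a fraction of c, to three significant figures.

Leg 1: speed unknown; τ_1 = 44.58/γ_1.
Leg 2: γ = 1/√(1 − 0.2119²) = 1/√0.9551 = 1.023; τ_2 = 50.31/1.023 = 49.17 years.
Total proper time: τ_1 + 49.17 = 76.67, so τ_1 = 76.67 − 49.17 = 27.50 years.
γ_1 = 44.58/27.50 = 1.621; β = √(1 − 1/γ²) = √0.6194.

β = 0.787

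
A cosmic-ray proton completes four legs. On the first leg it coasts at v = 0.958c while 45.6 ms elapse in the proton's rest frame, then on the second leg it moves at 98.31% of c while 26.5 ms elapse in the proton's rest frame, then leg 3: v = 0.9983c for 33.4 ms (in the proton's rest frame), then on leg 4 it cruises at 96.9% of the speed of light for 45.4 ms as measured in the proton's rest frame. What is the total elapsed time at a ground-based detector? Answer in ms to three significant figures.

Leg 1: γ = 1/√(1 − 0.958²) = 1/√0.08224 = 3.487; Δt_1 = 3.487 × 45.6 = 159.0 ms.
Leg 2: β = 0.9831; γ = 1/√(1 − 0.9831²) = 1/√0.03351 = 5.462; Δt_2 = 5.462 × 26.5 = 144.8 ms.
Leg 3: γ = 1/√(1 − 0.9983²) = 1/√0.003397 = 17.16; Δt_3 = 17.16 × 33.4 = 573.0 ms.
Leg 4: β = 0.969; γ = 1/√(1 − 0.969²) = 1/√0.06104 = 4.048; Δt_4 = 4.048 × 45.4 = 183.8 ms.
Total: 159.0 + 144.8 + 573.0 + 183.8 ms.

Δt = 1060 ms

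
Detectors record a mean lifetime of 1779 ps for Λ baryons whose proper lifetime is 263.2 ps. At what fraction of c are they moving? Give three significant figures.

v = 0.989c

γ = Δt/τ₀ = 1779/263.2 = 6.759
β = √(1 − 1/γ²) = √(1 − 0.02189) = √0.9781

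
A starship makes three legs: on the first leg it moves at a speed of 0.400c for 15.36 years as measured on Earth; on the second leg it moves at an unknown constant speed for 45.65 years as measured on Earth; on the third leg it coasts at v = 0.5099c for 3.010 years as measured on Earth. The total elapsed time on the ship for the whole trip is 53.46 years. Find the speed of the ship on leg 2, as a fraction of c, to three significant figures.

β = 0.592

Leg 1: γ = 1/√(1 − 0.400²) = 1/√0.8400 = 1.091; τ_1 = 15.36/1.091 = 14.08 years.
Leg 2: speed unknown; τ_2 = 45.65/γ_2.
Leg 3: γ = 1/√(1 − 0.5099²) = 1/√0.7400 = 1.162; τ_3 = 3.010/1.162 = 2.589 years.
Total proper time: 14.08 + τ_2 + 2.589 = 53.46, so τ_2 = 53.46 − 16.67 = 36.79 years.
γ_2 = 45.65/36.79 = 1.241; β = √(1 − 1/γ²) = √0.3504.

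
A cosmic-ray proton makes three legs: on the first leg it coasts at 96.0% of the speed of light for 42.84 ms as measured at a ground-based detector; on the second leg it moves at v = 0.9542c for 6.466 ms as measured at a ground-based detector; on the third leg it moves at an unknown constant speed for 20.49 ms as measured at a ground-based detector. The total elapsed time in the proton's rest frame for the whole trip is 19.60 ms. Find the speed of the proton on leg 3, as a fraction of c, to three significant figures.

Leg 1: β = 0.960; γ = 1/√(1 − 0.960²) = 1/√0.07840 = 3.571; τ_1 = 42.84/3.571 = 12.00 ms.
Leg 2: γ = 1/√(1 − 0.9542²) = 1/√0.08950 = 3.343; τ_2 = 6.466/3.343 = 1.934 ms.
Leg 3: speed unknown; τ_3 = 20.49/γ_3.
Total proper time: 12.00 + 1.934 + τ_3 = 19.60, so τ_3 = 19.60 − 13.93 = 5.670 ms.
γ_3 = 20.49/5.670 = 3.614; β = √(1 − 1/γ²) = √0.9234.

β = 0.961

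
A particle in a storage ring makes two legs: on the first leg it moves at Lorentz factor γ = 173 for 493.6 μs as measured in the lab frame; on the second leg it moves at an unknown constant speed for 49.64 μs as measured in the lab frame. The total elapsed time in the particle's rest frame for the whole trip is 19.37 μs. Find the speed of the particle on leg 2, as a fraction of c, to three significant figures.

Leg 1: γ = 173; τ_1 = 493.6/173.0 = 2.853 μs.
Leg 2: speed unknown; τ_2 = 49.64/γ_2.
Total proper time: 2.853 + τ_2 = 19.37, so τ_2 = 19.37 − 2.853 = 16.52 μs.
γ_2 = 49.64/16.52 = 3.005; β = √(1 − 1/γ²) = √0.8893.

β = 0.943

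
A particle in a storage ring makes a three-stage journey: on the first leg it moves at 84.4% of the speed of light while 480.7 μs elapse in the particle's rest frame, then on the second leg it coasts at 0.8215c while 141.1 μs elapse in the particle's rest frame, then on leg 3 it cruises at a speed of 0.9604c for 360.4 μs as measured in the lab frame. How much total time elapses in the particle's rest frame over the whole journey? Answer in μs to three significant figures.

Leg 1: 480.7 μs is already measured in the particle's rest frame.
Leg 2: 141.1 μs is already measured in the particle's rest frame.
Leg 3: γ = 1/√(1 − 0.9604²) = 1/√0.07763 = 3.589; τ_3 = 360.4/3.589 = 100.4 μs.
Total: 480.7 + 141.1 + 100.4 μs.

τ = 722 μs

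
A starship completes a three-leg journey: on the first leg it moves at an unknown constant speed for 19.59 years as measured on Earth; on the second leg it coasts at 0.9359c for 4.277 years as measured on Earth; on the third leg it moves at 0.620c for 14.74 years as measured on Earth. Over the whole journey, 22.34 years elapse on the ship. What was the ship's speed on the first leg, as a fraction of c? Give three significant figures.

β = 0.881

Leg 1: speed unknown; τ_1 = 19.59/γ_1.
Leg 2: γ = 1/√(1 − 0.9359²) = 1/√0.1241 = 2.839; τ_2 = 4.277/2.839 = 1.507 years.
Leg 3: γ = 1/√(1 − 0.620²) = 1/√0.6156 = 1.275; τ_3 = 14.74/1.275 = 11.57 years.
Total proper time: τ_1 + 1.507 + 11.57 = 22.34, so τ_1 = 22.34 − 13.07 = 9.268 years.
γ_1 = 19.59/9.268 = 2.114; β = √(1 − 1/γ²) = √0.7762.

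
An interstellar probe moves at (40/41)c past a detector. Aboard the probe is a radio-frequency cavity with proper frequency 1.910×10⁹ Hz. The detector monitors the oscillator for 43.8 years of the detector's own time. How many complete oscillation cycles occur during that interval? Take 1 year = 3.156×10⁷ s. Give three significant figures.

N = 5.80×10¹⁷

γ = 1/√(1 − (40/41)²) = 41/9 ≈ 4.556
During 43.8 years of lab time, the oscillator's proper time advances by τ = Δt/γ = 43.8/4.556 = 9.615 years = 3.034×10⁸ s.
N = f × τ = 1.910×10⁹ × 3.034×10⁸ = 5.796×10¹⁷.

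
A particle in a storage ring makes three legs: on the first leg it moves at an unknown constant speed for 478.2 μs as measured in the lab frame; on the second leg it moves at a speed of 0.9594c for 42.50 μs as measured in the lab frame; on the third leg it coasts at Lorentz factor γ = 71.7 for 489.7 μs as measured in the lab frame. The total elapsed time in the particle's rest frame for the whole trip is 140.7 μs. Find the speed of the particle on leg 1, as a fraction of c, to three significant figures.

β = 0.967

Leg 1: speed unknown; τ_1 = 478.2/γ_1.
Leg 2: γ = 1/√(1 − 0.9594²) = 1/√0.07955 = 3.545; τ_2 = 42.50/3.545 = 11.99 μs.
Leg 3: γ = 71.7; τ_3 = 489.7/71.70 = 6.830 μs.
Total proper time: τ_1 + 11.99 + 6.830 = 140.7, so τ_1 = 140.7 − 18.82 = 121.9 μs.
γ_1 = 478.2/121.9 = 3.923; β = √(1 − 1/γ²) = √0.9350.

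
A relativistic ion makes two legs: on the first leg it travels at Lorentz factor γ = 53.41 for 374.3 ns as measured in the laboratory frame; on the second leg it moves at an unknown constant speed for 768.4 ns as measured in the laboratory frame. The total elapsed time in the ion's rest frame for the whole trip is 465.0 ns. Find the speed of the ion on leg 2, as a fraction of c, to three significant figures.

Leg 1: γ = 53.41; τ_1 = 374.3/53.41 = 7.008 ns.
Leg 2: speed unknown; τ_2 = 768.4/γ_2.
Total proper time: 7.008 + τ_2 = 465.0, so τ_2 = 465.0 − 7.008 = 458.0 ns.
γ_2 = 768.4/458.0 = 1.678; β = √(1 − 1/γ²) = √0.6447.

β = 0.803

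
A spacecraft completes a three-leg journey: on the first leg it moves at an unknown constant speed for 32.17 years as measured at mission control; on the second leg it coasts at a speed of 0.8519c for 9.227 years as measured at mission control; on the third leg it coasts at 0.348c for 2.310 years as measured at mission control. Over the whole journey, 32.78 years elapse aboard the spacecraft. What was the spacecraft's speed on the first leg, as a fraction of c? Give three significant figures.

Leg 1: speed unknown; τ_1 = 32.17/γ_1.
Leg 2: γ = 1/√(1 − 0.8519²) = 1/√0.2743 = 1.909; τ_2 = 9.227/1.909 = 4.832 years.
Leg 3: γ = 1/√(1 − 0.348²) = 1/√0.8789 = 1.067; τ_3 = 2.310/1.067 = 2.166 years.
Total proper time: τ_1 + 4.832 + 2.166 = 32.78, so τ_1 = 32.78 − 6.998 = 25.78 years.
γ_1 = 32.17/25.78 = 1.248; β = √(1 − 1/γ²) = √0.3577.

β = 0.598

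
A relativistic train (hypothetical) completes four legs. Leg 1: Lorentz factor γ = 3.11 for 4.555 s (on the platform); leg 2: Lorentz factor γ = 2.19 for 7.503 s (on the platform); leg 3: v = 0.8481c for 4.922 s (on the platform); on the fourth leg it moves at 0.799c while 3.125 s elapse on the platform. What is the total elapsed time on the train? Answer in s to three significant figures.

Leg 1: γ = 3.11; τ_1 = 4.555/3.110 = 1.465 s.
Leg 2: γ = 2.19; τ_2 = 7.503/2.190 = 3.426 s.
Leg 3: γ = 1/√(1 − 0.8481²) = 1/√0.2807 = 1.887; τ_3 = 4.922/1.887 = 2.608 s.
Leg 4: γ = 1/√(1 − 0.799²) = 1/√0.3616 = 1.663; τ_4 = 3.125/1.663 = 1.879 s.
Total: 1.465 + 3.426 + 2.608 + 1.879 s.

τ = 9.38 s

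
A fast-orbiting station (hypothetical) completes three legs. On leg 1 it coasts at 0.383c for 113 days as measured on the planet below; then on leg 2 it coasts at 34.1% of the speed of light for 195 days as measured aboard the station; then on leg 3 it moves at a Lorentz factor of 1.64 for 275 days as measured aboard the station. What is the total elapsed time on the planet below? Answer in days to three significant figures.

Δt = 771 days

Leg 1: 113 days is already measured on the planet below.
Leg 2: β = 0.341; γ = 1/√(1 − 0.341²) = 1/√0.8837 = 1.064; Δt_2 = 1.064 × 195 = 207.4 days.
Leg 3: γ = 1.64; Δt_3 = 1.640 × 275 = 451.0 days.
Total: 113.0 + 207.4 + 451.0 days.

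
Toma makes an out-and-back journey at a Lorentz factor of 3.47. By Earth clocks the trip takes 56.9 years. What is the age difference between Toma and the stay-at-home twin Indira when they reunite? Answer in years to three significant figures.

Δt − τ = 40.5 years

γ = 3.47
Toma's elapsed proper time: τ = 56.9/3.470 = 16.40 years.
Age gap = Δt − τ = 56.9 − 16.40 years.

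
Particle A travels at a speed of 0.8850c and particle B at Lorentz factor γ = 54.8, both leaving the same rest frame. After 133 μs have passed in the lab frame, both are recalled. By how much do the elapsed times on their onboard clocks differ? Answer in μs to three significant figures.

A: γ = 1/√(1 − 0.8850²) = 1/√0.2168 = 2.148; τ_A = 133/2.148 = 61.92 μs.
B: γ = 54.8; τ_B = 133/54.80 = 2.427 μs.

|τ_A − τ_B| = 59.5 μs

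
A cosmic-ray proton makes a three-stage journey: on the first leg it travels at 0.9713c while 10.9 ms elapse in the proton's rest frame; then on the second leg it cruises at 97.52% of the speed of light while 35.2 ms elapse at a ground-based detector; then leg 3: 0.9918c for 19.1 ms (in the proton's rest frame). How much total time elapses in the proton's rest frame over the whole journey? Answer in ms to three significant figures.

Leg 1: 10.9 ms is already measured in the proton's rest frame.
Leg 2: β = 0.9752; γ = 1/√(1 − 0.9752²) = 1/√0.04898 = 4.518; τ_2 = 35.2/4.518 = 7.791 ms.
Leg 3: 19.1 ms is already measured in the proton's rest frame.
Total: 10.90 + 7.791 + 19.10 ms.

τ = 37.8 ms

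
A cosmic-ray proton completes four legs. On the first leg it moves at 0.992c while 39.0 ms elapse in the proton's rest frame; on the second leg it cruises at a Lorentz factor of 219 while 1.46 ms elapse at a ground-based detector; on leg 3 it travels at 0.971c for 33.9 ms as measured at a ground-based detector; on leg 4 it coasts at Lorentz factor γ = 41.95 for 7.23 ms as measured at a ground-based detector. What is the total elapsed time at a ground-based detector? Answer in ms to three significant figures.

Leg 1: γ = 1/√(1 − 0.992²) = 1/√0.01594 = 7.922; Δt_1 = 7.922 × 39.0 = 308.9 ms.
Leg 2: 1.46 ms is already measured at a ground-based detector.
Leg 3: 33.9 ms is already measured at a ground-based detector.
Leg 4: 7.23 ms is already measured at a ground-based detector.
Total: 308.9 + 1.460 + 33.90 + 7.230 ms.

Δt = 352 ms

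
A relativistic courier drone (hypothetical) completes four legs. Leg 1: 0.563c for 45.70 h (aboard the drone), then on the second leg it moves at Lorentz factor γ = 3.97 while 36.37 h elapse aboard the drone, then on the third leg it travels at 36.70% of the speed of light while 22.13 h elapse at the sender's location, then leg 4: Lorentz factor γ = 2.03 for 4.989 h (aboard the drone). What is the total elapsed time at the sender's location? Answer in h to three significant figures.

Δt = 232 h

Leg 1: γ = 1/√(1 − 0.563²) = 1/√0.6830 = 1.210; Δt_1 = 1.210 × 45.70 = 55.30 h.
Leg 2: γ = 3.97; Δt_2 = 3.970 × 36.37 = 144.4 h.
Leg 3: 22.13 h is already measured at the sender's location.
Leg 4: γ = 2.03; Δt_4 = 2.030 × 4.989 = 10.13 h.
Total: 55.30 + 144.4 + 22.13 + 10.13 h.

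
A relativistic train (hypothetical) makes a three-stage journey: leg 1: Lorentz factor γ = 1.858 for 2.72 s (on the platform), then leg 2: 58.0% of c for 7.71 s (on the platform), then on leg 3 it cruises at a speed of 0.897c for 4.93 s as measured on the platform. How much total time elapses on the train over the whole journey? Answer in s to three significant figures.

Leg 1: γ = 1.858; τ_1 = 2.72/1.858 = 1.464 s.
Leg 2: β = 0.580; γ = 1/√(1 − 0.580²) = 1/√0.6636 = 1.228; τ_2 = 7.71/1.228 = 6.281 s.
Leg 3: γ = 1/√(1 − 0.897²) = 1/√0.1954 = 2.262; τ_3 = 4.93/2.262 = 2.179 s.
Total: 1.464 + 6.281 + 2.179 s.

τ = 9.92 s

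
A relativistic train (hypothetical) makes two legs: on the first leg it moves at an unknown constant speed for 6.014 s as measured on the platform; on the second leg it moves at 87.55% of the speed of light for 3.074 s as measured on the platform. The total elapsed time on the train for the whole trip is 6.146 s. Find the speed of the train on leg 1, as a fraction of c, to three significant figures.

β = 0.632

Leg 1: speed unknown; τ_1 = 6.014/γ_1.
Leg 2: β = 0.8755; γ = 1/√(1 − 0.8755²) = 1/√0.2335 = 2.069; τ_2 = 3.074/2.069 = 1.485 s.
Total proper time: τ_1 + 1.485 = 6.146, so τ_1 = 6.146 − 1.485 = 4.661 s.
γ_1 = 6.014/4.661 = 1.290; β = √(1 − 1/γ²) = √0.3994.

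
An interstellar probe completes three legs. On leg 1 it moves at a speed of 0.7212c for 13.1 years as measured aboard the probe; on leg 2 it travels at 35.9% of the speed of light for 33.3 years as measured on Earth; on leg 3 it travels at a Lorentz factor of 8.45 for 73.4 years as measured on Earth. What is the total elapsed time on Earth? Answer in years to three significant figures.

Leg 1: γ = 1/√(1 − 0.7212²) = 1/√0.4799 = 1.444; Δt_1 = 1.444 × 13.1 = 18.91 years.
Leg 2: 33.3 years is already measured on Earth.
Leg 3: 73.4 years is already measured on Earth.
Total: 18.91 + 33.30 + 73.40 years.

Δt = 126 years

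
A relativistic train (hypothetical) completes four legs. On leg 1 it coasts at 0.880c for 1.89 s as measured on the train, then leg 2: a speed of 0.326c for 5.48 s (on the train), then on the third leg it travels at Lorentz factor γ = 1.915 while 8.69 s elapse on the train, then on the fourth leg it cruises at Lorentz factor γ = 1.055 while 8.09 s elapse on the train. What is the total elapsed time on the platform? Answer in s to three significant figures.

Leg 1: γ = 1/√(1 − 0.880²) = 1/√0.2256 = 2.105; Δt_1 = 2.105 × 1.89 = 3.979 s.
Leg 2: γ = 1/√(1 − 0.326²) = 1/√0.8937 = 1.058; Δt_2 = 1.058 × 5.48 = 5.797 s.
Leg 3: γ = 1.915; Δt_3 = 1.915 × 8.69 = 16.64 s.
Leg 4: γ = 1.055; Δt_4 = 1.055 × 8.09 = 8.535 s.
Total: 3.979 + 5.797 + 16.64 + 8.535 s.

Δt = 35.0 s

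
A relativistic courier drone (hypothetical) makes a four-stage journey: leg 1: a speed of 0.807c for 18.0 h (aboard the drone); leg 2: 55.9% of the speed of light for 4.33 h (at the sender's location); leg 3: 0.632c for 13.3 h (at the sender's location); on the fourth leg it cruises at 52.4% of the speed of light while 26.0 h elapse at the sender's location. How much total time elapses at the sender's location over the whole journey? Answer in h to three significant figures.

Δt = 74.1 h

Leg 1: γ = 1/√(1 − 0.807²) = 1/√0.3488 = 1.693; Δt_1 = 1.693 × 18.0 = 30.48 h.
Leg 2: 4.33 h is already measured at the sender's location.
Leg 3: 13.3 h is already measured at the sender's location.
Leg 4: 26.0 h is already measured at the sender's location.
Total: 30.48 + 4.330 + 13.30 + 26.00 h.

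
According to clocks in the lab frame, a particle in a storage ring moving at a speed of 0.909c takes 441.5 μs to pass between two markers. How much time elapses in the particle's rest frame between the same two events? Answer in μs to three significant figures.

τ = 184 μs

γ = 1/√(1 − 0.909²) = 1/√0.1737 = 2.399
The interval measured in the lab frame is the dilated one; the clock in the particle's rest frame measures the proper time τ = Δt/γ = 441.5/2.399 μs.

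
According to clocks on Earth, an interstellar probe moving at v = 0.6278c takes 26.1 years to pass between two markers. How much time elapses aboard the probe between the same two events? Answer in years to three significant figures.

τ = 20.3 years

γ = 1/√(1 − 0.6278²) = 1/√0.6059 = 1.285
The interval measured on Earth is the dilated one; the clock aboard the probe measures the proper time τ = Δt/γ = 26.1/1.285 years.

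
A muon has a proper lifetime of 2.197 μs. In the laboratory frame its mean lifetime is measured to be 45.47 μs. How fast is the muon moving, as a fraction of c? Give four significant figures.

γ = Δt/τ₀ = 45.47/2.197 = 20.70
β = √(1 − 1/γ²) = √(1 − 0.002335) = √0.9977

v = 0.9988c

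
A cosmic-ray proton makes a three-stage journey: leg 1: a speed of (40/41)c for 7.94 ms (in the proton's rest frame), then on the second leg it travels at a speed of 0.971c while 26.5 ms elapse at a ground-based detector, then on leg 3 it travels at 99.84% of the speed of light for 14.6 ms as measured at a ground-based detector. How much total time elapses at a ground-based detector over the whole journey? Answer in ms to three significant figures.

Leg 1: γ = 1/√(1 − (40/41)²) = 41/9 ≈ 4.556; Δt_1 = 4.556 × 7.94 = 36.17 ms.
Leg 2: 26.5 ms is already measured at a ground-based detector.
Leg 3: 14.6 ms is already measured at a ground-based detector.
Total: 36.17 + 26.50 + 14.60 ms.

Δt = 77.3 ms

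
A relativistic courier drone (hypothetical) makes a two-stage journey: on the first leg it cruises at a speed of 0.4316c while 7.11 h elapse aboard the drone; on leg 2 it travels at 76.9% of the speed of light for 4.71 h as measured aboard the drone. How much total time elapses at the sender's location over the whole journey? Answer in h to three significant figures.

Δt = 15.2 h

Leg 1: γ = 1/√(1 − 0.4316²) = 1/√0.8137 = 1.109; Δt_1 = 1.109 × 7.11 = 7.882 h.
Leg 2: β = 0.769; γ = 1/√(1 − 0.769²) = 1/√0.4086 = 1.564; Δt_2 = 1.564 × 4.71 = 7.368 h.
Total: 7.882 + 7.368 h.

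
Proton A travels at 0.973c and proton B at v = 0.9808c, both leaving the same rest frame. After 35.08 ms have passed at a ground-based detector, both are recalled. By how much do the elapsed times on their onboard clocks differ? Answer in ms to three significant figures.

|τ_A − τ_B| = 1.26 ms

A: γ = 1/√(1 − 0.973²) = 1/√0.05327 = 4.333; τ_A = 35.08/4.333 = 8.097 ms.
B: γ = 1/√(1 − 0.9808²) = 1/√0.03803 = 5.128; τ_B = 35.08/5.128 = 6.841 ms.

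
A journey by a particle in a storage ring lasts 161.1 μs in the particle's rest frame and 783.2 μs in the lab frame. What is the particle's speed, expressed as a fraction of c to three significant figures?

v = 0.979c

The proper time is measured in the particle's rest frame (both events occur at the particle's location); Δt is measured in the lab frame. γ = Δt/τ = 783.2/161.1 = 4.862.
β = √(1 − 1/γ²) = √(1 − 0.04231) = √0.9577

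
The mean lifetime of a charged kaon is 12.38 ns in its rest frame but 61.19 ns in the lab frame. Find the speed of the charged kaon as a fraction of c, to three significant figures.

v = 0.979c

γ = Δt/τ₀ = 61.19/12.38 = 4.943
β = √(1 − 1/γ²) = √(1 − 0.04093) = √0.9591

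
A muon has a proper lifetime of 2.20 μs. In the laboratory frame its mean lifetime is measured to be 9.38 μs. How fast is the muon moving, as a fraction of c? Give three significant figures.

β = 0.972

γ = Δt/τ₀ = 9.38/2.20 = 4.264
β = √(1 − 1/γ²) = √(1 − 0.05501) = √0.9450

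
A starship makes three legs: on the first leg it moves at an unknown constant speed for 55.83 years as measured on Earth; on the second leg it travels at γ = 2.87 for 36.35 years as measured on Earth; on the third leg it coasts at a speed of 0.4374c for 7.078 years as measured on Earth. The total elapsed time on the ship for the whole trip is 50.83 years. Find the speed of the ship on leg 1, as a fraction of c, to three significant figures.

β = 0.822

Leg 1: speed unknown; τ_1 = 55.83/γ_1.
Leg 2: γ = 2.87; τ_2 = 36.35/2.870 = 12.67 years.
Leg 3: γ = 1/√(1 − 0.4374²) = 1/√0.8087 = 1.112; τ_3 = 7.078/1.112 = 6.365 years.
Total proper time: τ_1 + 12.67 + 6.365 = 50.83, so τ_1 = 50.83 − 19.03 = 31.80 years.
γ_1 = 55.83/31.80 = 1.756; β = √(1 − 1/γ²) = √0.6756.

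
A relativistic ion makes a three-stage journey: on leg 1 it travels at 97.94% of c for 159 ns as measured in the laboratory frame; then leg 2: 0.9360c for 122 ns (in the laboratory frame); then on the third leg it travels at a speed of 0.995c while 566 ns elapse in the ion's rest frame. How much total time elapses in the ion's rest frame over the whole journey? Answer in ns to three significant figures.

τ = 641 ns

Leg 1: β = 0.9794; γ = 1/√(1 − 0.9794²) = 1/√0.04078 = 4.952; τ_1 = 159/4.952 = 32.11 ns.
Leg 2: γ = 1/√(1 − 0.9360²) = 1/√0.1239 = 2.841; τ_2 = 122/2.841 = 42.94 ns.
Leg 3: 566 ns is already measured in the ion's rest frame.
Total: 32.11 + 42.94 + 566.0 ns.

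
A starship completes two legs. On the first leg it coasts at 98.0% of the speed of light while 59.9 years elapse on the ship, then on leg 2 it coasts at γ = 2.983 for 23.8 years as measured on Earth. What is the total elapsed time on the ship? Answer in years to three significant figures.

τ = 67.9 years

Leg 1: 59.9 years is already measured on the ship.
Leg 2: γ = 2.983; τ_2 = 23.8/2.983 = 7.979 years.
Total: 59.90 + 7.979 years.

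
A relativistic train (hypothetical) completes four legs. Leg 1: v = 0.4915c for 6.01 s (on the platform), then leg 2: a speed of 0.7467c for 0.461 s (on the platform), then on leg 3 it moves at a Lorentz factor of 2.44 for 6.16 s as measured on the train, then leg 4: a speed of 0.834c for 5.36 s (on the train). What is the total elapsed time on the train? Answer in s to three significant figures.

τ = 17.1 s

Leg 1: γ = 1/√(1 − 0.4915²) = 1/√0.7584 = 1.148; τ_1 = 6.01/1.148 = 5.234 s.
Leg 2: γ = 1/√(1 − 0.7467²) = 1/√0.4424 = 1.503; τ_2 = 0.461/1.503 = 0.3066 s.
Leg 3: 6.16 s is already measured on the train.
Leg 4: 5.36 s is already measured on the train.
Total: 5.234 + 0.3066 + 6.160 + 5.360 s.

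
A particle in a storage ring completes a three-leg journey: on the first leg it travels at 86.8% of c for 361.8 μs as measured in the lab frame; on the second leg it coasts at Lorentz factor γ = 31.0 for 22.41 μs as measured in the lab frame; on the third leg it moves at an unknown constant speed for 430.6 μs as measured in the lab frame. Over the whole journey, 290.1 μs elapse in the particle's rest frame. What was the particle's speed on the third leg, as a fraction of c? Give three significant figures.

β = 0.967

Leg 1: β = 0.868; γ = 1/√(1 − 0.868²) = 1/√0.2466 = 2.014; τ_1 = 361.8/2.014 = 179.7 μs.
Leg 2: γ = 31.0; τ_2 = 22.41/31.00 = 0.7229 μs.
Leg 3: speed unknown; τ_3 = 430.6/γ_3.
Total proper time: 179.7 + 0.7229 + τ_3 = 290.1, so τ_3 = 290.1 − 180.4 = 109.7 μs.
γ_3 = 430.6/109.7 = 3.925; β = √(1 − 1/γ²) = √0.9351.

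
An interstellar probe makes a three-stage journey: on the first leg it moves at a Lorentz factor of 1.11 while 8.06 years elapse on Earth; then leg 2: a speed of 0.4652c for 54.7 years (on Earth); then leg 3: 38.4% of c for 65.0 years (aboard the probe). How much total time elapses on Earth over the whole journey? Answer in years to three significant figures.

Δt = 133 years

Leg 1: 8.06 years is already measured on Earth.
Leg 2: 54.7 years is already measured on Earth.
Leg 3: β = 0.384; γ = 1/√(1 − 0.384²) = 1/√0.8525 = 1.083; Δt_3 = 1.083 × 65.0 = 70.40 years.
Total: 8.060 + 54.70 + 70.40 years.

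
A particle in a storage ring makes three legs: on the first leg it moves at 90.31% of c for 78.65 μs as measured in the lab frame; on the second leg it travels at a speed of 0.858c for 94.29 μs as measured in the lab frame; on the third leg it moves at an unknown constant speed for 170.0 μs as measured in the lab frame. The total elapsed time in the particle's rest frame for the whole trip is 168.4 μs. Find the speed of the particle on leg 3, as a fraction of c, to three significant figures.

Leg 1: β = 0.9031; γ = 1/√(1 − 0.9031²) = 1/√0.1844 = 2.329; τ_1 = 78.65/2.329 = 33.77 μs.
Leg 2: γ = 1/√(1 − 0.858²) = 1/√0.2638 = 1.947; τ_2 = 94.29/1.947 = 48.43 μs.
Leg 3: speed unknown; τ_3 = 170.0/γ_3.
Total proper time: 33.77 + 48.43 + τ_3 = 168.4, so τ_3 = 168.4 − 82.21 = 86.19 μs.
γ_3 = 170.0/86.19 = 1.972; β = √(1 − 1/γ²) = √0.7429.

β = 0.862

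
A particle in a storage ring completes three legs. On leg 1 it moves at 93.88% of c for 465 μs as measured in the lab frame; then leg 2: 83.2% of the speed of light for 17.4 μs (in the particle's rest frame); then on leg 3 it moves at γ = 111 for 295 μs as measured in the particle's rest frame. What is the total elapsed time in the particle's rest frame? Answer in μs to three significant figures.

Leg 1: β = 0.9388; γ = 1/√(1 − 0.9388²) = 1/√0.1187 = 2.903; τ_1 = 465/2.903 = 160.2 μs.
Leg 2: 17.4 μs is already measured in the particle's rest frame.
Leg 3: 295 μs is already measured in the particle's rest frame.
Total: 160.2 + 17.40 + 295.0 μs.

τ = 473 μs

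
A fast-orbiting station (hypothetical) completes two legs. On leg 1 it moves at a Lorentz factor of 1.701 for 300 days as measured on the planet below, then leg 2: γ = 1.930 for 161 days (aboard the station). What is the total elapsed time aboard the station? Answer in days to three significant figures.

Leg 1: γ = 1.701; τ_1 = 300/1.701 = 176.4 days.
Leg 2: 161 days is already measured aboard the station.
Total: 176.4 + 161.0 days.

τ = 337 days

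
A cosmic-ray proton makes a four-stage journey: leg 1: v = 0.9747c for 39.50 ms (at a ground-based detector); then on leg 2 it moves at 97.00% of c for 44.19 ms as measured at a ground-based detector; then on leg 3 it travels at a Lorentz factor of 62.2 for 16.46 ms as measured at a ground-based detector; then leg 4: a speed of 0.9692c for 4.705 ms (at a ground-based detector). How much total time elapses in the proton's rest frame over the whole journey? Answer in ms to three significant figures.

Leg 1: γ = 1/√(1 − 0.9747²) = 1/√0.04996 = 4.474; τ_1 = 39.50/4.474 = 8.829 ms.
Leg 2: β = 0.9700; γ = 1/√(1 − 0.9700²) = 1/√0.05910 = 4.113; τ_2 = 44.19/4.113 = 10.74 ms.
Leg 3: γ = 62.2; τ_3 = 16.46/62.20 = 0.2646 ms.
Leg 4: γ = 1/√(1 − 0.9692²) = 1/√0.06065 = 4.061; τ_4 = 4.705/4.061 = 1.159 ms.
Total: 8.829 + 10.74 + 0.2646 + 1.159 ms.

τ = 21.0 ms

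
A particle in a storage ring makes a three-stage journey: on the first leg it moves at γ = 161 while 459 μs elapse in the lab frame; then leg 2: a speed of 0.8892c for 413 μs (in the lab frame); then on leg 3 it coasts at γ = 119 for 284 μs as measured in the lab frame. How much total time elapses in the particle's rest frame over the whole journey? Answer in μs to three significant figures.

Leg 1: γ = 161; τ_1 = 459/161.0 = 2.851 μs.
Leg 2: γ = 1/√(1 − 0.8892²) = 1/√0.2093 = 2.186; τ_2 = 413/2.186 = 189.0 μs.
Leg 3: γ = 119; τ_3 = 284/119.0 = 2.387 μs.
Total: 2.851 + 189.0 + 2.387 μs.

τ = 194 μs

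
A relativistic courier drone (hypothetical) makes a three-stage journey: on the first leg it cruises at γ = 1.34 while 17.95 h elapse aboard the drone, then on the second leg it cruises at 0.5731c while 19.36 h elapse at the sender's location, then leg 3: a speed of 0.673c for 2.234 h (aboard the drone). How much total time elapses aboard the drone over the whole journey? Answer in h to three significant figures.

Leg 1: 17.95 h is already measured aboard the drone.
Leg 2: γ = 1/√(1 − 0.5731²) = 1/√0.6716 = 1.220; τ_2 = 19.36/1.220 = 15.87 h.
Leg 3: 2.234 h is already measured aboard the drone.
Total: 17.95 + 15.87 + 2.234 h.

τ = 36.0 h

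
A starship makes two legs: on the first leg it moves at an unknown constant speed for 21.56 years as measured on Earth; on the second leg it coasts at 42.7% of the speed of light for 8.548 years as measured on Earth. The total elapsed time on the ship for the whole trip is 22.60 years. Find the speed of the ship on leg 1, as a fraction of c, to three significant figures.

Leg 1: speed unknown; τ_1 = 21.56/γ_1.
Leg 2: β = 0.427; γ = 1/√(1 − 0.427²) = 1/√0.8177 = 1.106; τ_2 = 8.548/1.106 = 7.730 years.
Total proper time: τ_1 + 7.730 = 22.60, so τ_1 = 22.60 − 7.730 = 14.87 years.
γ_1 = 21.56/14.87 = 1.450; β = √(1 − 1/γ²) = √0.5243.

β = 0.724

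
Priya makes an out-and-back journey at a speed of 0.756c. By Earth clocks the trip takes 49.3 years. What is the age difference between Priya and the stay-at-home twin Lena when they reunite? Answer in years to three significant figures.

γ = 1/√(1 − 0.756²) = 1/√0.4285 = 1.528
Priya's elapsed proper time: τ = 49.3/1.528 = 32.27 years.
Age gap = Δt − τ = 49.3 − 32.27 years.

Δt − τ = 17.0 years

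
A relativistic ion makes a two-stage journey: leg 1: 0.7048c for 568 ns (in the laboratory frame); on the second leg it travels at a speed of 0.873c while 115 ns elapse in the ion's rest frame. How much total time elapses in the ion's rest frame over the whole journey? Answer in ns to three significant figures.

τ = 518 ns

Leg 1: γ = 1/√(1 − 0.7048²) = 1/√0.5033 = 1.410; τ_1 = 568/1.410 = 402.9 ns.
Leg 2: 115 ns is already measured in the ion's rest frame.
Total: 402.9 + 115.0 ns.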